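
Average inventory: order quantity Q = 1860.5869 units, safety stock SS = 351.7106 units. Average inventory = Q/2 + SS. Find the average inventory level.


Q/2 = 930.2935
Avg = 930.2935 + 351.7106 = 1282.0041

1282.0041 units


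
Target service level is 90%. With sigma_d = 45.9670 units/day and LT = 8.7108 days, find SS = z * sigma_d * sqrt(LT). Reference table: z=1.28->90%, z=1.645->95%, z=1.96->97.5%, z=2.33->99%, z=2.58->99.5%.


From the table, SL = 90% corresponds to z = 1.28
sqrt(LT) = sqrt(8.7108) = 2.9514
SS = 1.28 * 45.9670 * 2.9514 = 173.6541

173.6541 units


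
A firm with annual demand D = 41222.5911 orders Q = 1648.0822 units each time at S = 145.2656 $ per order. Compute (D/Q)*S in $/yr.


Number of orders = D/Q = 25.0125
Cost = 25.0125 * 145.2656 = 3633.4501

3633.4501 $/yr


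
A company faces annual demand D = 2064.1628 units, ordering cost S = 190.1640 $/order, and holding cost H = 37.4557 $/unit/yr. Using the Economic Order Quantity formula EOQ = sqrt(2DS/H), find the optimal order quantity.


2*D*S = 2 * 2064.1628 * 190.1640 = 785058.9094
2*D*S/H = 20959.6646
EOQ = sqrt(20959.6646) = 144.7745

144.7745 units


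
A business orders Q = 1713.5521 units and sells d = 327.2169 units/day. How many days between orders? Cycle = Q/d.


Cycle = 1713.5521 / 327.2169 = 5.2367

5.2367 days


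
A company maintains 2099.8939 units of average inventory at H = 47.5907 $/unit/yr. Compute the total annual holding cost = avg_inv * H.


Cost = 2099.8939 * 47.5907 = 99935.4206

99935.4206 $/yr


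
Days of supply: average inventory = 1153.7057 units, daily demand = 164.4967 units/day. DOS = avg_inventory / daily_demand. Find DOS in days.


DOS = 1153.7057 / 164.4967 = 7.0135

7.0135 days


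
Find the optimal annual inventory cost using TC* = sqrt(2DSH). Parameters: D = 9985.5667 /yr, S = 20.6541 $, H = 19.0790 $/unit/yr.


2*D*S*H = 7869816.3179
TC* = sqrt(7869816.3179) = 2805.3193

2805.3193 $/yr


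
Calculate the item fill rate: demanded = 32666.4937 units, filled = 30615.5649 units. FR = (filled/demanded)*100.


FR = 30615.5649 / 32666.4937 * 100 = 93.7216

93.7216%


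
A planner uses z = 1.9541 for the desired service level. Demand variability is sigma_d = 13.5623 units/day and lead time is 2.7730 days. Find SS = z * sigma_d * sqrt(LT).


sqrt(LT) = sqrt(2.7730) = 1.6652
SS = 1.9541 * 13.5623 * 1.6652 = 44.1321

44.1321 units


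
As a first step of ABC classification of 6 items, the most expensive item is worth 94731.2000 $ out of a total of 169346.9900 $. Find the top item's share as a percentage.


Top item = 94731.2000
Total = 169346.9900
Percentage = 94731.2000 / 169346.9900 * 100 = 55.9391

55.9391%


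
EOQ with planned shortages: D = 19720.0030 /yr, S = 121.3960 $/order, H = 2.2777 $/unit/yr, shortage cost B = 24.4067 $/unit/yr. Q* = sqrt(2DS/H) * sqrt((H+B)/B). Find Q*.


sqrt(2DS/H) = 1449.8478
sqrt((H+B)/B) = 1.0456
Q* = 1449.8478 * 1.0456 = 1515.9909

1515.9909 units


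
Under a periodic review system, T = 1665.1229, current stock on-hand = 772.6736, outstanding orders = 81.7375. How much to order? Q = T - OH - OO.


Inventory position = OH + OO = 772.6736 + 81.7375 = 854.4111
Q = 1665.1229 - 854.4111 = 810.7118

810.7118 units


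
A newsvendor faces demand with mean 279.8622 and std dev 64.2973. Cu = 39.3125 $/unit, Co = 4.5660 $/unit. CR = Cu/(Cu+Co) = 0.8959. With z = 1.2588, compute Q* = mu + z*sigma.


CR = Cu/(Cu+Co) = 39.3125/(39.3125+4.5660) = 0.8959
z = 1.2588
Q* = 279.8622 + 1.2588 * 64.2973 = 360.7996

360.7996 units


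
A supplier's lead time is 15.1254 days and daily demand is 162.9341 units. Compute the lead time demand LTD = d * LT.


LTD = 162.9341 * 15.1254 = 2464.4434

2464.4434 units


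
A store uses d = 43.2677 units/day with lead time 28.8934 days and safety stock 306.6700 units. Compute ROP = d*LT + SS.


d*LT = 43.2677 * 28.8934 = 1250.1510
ROP = 1250.1510 + 306.6700 = 1556.8210

1556.8210 units


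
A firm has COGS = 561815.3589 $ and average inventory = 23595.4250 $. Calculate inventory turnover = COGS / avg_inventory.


Turnover = 561815.3589 / 23595.4250 = 23.8104

23.8104


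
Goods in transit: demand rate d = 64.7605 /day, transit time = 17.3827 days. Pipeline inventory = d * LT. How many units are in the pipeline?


Pipeline = 64.7605 * 17.3827 = 1125.7123

1125.7123 units


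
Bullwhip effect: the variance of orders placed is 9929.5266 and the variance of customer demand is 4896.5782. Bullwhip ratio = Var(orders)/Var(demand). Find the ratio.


BW = 9929.5266 / 4896.5782 = 2.0279

2.0279


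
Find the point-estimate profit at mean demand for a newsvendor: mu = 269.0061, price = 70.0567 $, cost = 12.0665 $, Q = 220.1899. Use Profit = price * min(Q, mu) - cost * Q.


Sales at mu = min(220.1899, 269.0061) = 220.1899
Revenue = 70.0567 * 220.1899 = 15425.7778
Total cost = 12.0665 * 220.1899 = 2656.9214
Profit = 15425.7778 - 2656.9214 = 12768.8563

12768.8563 $


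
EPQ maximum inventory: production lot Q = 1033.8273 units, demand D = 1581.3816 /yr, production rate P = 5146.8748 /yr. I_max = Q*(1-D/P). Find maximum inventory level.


D/P = 0.3073
1 - D/P = 0.6927
I_max = 1033.8273 * 0.6927 = 716.1830

716.1830 units


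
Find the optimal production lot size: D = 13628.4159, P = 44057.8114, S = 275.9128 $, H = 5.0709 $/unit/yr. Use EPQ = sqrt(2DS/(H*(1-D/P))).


1 - D/P = 1 - 0.3093 = 0.6907
H*(1-D/P) = 3.5023
2DS = 7520508.7811
EPQ = sqrt(2147295.2880) = 1465.3652

1465.3652 units


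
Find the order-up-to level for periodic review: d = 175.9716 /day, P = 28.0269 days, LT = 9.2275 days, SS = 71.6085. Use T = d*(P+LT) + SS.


P + LT = 37.2544
d*(P+LT) = 175.9716 * 37.2544 = 6555.7164
T = 6555.7164 + 71.6085 = 6627.3249

6627.3249 units


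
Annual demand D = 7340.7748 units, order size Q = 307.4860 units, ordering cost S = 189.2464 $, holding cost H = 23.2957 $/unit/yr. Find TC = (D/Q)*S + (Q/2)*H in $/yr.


Ordering cost = D*S/Q = 4517.9787
Holding cost = Q*H/2 = 3581.5508
TC = 4517.9787 + 3581.5508 = 8099.5295

8099.5295 $/yr


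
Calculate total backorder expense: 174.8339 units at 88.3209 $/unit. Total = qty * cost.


Total = 174.8339 * 88.3209 = 15441.4874

15441.4874 $


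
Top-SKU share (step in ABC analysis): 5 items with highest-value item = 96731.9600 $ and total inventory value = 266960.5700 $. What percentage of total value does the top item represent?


Top item = 96731.9600
Total = 266960.5700
Percentage = 96731.9600 / 266960.5700 * 100 = 36.2345

36.2345%


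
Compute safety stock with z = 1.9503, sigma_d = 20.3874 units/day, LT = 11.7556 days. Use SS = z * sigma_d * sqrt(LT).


sqrt(LT) = sqrt(11.7556) = 3.4286
SS = 1.9503 * 20.3874 * 3.4286 = 136.3282

136.3282 units


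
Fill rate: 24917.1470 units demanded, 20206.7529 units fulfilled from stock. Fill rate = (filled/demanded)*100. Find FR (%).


FR = 20206.7529 / 24917.1470 * 100 = 81.0958

81.0958%


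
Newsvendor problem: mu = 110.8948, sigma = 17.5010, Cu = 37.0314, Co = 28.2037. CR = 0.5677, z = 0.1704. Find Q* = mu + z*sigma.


CR = Cu/(Cu+Co) = 37.0314/(37.0314+28.2037) = 0.5677
z = 0.1704
Q* = 110.8948 + 0.1704 * 17.5010 = 113.8770

113.8770 units


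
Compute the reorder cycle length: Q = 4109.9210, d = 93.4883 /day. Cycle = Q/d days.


Cycle = 4109.9210 / 93.4883 = 43.9619

43.9619 days


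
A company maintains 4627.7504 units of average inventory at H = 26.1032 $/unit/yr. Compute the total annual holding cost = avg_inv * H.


Cost = 4627.7504 * 26.1032 = 120799.0942

120799.0942 $/yr


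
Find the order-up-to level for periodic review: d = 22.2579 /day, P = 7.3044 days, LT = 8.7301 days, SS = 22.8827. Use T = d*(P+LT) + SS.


P + LT = 16.0345
d*(P+LT) = 22.2579 * 16.0345 = 356.8943
T = 356.8943 + 22.8827 = 379.7770

379.7770 units


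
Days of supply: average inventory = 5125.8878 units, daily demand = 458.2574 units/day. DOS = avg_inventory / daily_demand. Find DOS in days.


DOS = 5125.8878 / 458.2574 = 11.1856

11.1856 days


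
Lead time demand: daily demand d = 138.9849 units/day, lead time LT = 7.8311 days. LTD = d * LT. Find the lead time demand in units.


LTD = 138.9849 * 7.8311 = 1088.4047

1088.4047 units


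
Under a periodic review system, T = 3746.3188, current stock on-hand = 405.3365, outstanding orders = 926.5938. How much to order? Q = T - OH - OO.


Inventory position = OH + OO = 405.3365 + 926.5938 = 1331.9303
Q = 3746.3188 - 1331.9303 = 2414.3885

2414.3885 units


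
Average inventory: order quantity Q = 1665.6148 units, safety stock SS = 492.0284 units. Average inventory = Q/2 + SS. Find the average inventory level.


Q/2 = 832.8074
Avg = 832.8074 + 492.0284 = 1324.8358

1324.8358 units


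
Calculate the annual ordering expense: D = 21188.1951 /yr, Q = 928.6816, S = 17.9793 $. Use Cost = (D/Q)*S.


Number of orders = D/Q = 22.8153
Cost = 22.8153 * 17.9793 = 410.2040

410.2040 $/yr


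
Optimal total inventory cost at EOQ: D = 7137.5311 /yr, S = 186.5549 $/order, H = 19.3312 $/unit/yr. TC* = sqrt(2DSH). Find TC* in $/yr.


2*D*S*H = 51480586.2468
TC* = sqrt(51480586.2468) = 7174.9973

7174.9973 $/yr


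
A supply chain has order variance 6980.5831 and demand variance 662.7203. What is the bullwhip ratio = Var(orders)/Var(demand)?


BW = 6980.5831 / 662.7203 = 10.5332

10.5332


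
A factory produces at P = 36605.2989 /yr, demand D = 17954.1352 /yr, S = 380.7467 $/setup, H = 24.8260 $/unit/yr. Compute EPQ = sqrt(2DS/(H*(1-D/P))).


1 - D/P = 1 - 0.4905 = 0.5095
H*(1-D/P) = 12.6494
2DS = 13671955.4575
EPQ = sqrt(1080841.2407) = 1039.6351

1039.6351 units


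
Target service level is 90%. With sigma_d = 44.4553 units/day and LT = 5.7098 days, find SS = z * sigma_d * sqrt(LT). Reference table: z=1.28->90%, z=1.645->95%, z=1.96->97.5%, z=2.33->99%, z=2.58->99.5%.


From the table, SL = 90% corresponds to z = 1.28
sqrt(LT) = sqrt(5.7098) = 2.3895
SS = 1.28 * 44.4553 * 2.3895 = 135.9703

135.9703 units


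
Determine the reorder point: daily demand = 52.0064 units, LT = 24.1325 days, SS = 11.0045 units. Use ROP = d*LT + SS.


d*LT = 52.0064 * 24.1325 = 1255.0444
ROP = 1255.0444 + 11.0045 = 1266.0489

1266.0489 units


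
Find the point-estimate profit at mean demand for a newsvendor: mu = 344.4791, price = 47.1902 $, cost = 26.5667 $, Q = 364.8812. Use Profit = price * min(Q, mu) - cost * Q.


Sales at mu = min(364.8812, 344.4791) = 344.4791
Revenue = 47.1902 * 344.4791 = 16256.0376
Total cost = 26.5667 * 364.8812 = 9693.6894
Profit = 16256.0376 - 9693.6894 = 6562.3482

6562.3482 $


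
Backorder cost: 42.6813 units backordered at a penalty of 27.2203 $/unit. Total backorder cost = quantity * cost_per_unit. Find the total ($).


Total = 42.6813 * 27.2203 = 1161.7978

1161.7978 $


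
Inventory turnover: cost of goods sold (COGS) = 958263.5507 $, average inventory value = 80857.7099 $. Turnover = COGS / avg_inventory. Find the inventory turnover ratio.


Turnover = 958263.5507 / 80857.7099 = 11.8512

11.8512


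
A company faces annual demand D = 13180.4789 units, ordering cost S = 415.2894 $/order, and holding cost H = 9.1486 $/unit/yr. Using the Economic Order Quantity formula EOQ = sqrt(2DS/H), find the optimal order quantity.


2*D*S = 2 * 13180.4789 * 415.2894 = 10947426.3482
2*D*S/H = 1196623.1279
EOQ = sqrt(1196623.1279) = 1093.9027

1093.9027 units


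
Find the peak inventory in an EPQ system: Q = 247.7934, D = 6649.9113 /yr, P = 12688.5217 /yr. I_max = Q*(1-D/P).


D/P = 0.5241
1 - D/P = 0.4759
I_max = 247.7934 * 0.4759 = 117.9277

117.9277 units


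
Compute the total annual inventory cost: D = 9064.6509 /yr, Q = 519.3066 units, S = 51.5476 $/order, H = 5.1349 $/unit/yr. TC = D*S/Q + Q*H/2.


Ordering cost = D*S/Q = 899.7787
Holding cost = Q*H/2 = 1333.2937
TC = 899.7787 + 1333.2937 = 2233.0724

2233.0724 $/yr


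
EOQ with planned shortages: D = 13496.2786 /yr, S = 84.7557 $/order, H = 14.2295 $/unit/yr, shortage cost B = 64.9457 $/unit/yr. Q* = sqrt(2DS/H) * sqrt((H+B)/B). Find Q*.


sqrt(2DS/H) = 400.9698
sqrt((H+B)/B) = 1.1041
Q* = 400.9698 * 1.1041 = 442.7219

442.7219 units


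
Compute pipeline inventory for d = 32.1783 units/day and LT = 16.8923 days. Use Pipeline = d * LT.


Pipeline = 32.1783 * 16.8923 = 543.5655

543.5655 units


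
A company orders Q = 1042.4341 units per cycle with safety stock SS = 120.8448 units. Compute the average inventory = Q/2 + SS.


Q/2 = 521.2170
Avg = 521.2170 + 120.8448 = 642.0618

642.0618 units


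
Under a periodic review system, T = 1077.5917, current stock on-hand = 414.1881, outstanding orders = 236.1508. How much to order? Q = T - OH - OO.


Inventory position = OH + OO = 414.1881 + 236.1508 = 650.3389
Q = 1077.5917 - 650.3389 = 427.2528

427.2528 units


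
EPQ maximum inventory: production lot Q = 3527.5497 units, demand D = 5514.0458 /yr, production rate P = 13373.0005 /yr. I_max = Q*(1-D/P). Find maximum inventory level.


D/P = 0.4123
1 - D/P = 0.5877
I_max = 3527.5497 * 0.5877 = 2073.0466

2073.0466 units


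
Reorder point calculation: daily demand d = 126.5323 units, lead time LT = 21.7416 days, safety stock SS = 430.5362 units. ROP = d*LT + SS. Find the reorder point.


d*LT = 126.5323 * 21.7416 = 2751.0147
ROP = 2751.0147 + 430.5362 = 3181.5509

3181.5509 units


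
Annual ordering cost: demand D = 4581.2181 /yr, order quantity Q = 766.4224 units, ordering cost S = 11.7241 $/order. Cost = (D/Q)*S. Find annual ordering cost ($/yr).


Number of orders = D/Q = 5.9774
Cost = 5.9774 * 11.7241 = 70.0797

70.0797 $/yr


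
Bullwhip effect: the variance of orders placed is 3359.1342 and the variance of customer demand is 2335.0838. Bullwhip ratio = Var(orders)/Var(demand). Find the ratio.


BW = 3359.1342 / 2335.0838 = 1.4385

1.4385


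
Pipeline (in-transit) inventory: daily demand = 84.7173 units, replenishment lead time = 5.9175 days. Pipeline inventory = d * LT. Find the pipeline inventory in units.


Pipeline = 84.7173 * 5.9175 = 501.3146

501.3146 units


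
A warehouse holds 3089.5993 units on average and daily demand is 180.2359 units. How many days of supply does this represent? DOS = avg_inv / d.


DOS = 3089.5993 / 180.2359 = 17.1420

17.1420 days


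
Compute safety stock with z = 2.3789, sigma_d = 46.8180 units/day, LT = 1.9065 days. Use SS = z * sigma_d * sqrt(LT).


sqrt(LT) = sqrt(1.9065) = 1.3808
SS = 2.3789 * 46.8180 * 1.3808 = 153.7827

153.7827 units


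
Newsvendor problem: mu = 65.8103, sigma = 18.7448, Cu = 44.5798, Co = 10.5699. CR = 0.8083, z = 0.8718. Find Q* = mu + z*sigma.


CR = Cu/(Cu+Co) = 44.5798/(44.5798+10.5699) = 0.8083
z = 0.8718
Q* = 65.8103 + 0.8718 * 18.7448 = 82.1520

82.1520 units


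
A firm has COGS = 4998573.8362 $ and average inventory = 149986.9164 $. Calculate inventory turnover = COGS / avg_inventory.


Turnover = 4998573.8362 / 149986.9164 = 33.3267

33.3267


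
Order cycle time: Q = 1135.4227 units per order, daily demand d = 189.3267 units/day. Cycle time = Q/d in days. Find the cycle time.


Cycle = 1135.4227 / 189.3267 = 5.9972

5.9972 days


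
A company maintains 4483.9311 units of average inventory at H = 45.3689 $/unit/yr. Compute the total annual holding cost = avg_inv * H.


Cost = 4483.9311 * 45.3689 = 203431.0217

203431.0217 $/yr


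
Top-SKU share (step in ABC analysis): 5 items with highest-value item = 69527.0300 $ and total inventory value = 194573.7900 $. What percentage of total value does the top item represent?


Top item = 69527.0300
Total = 194573.7900
Percentage = 69527.0300 / 194573.7900 * 100 = 35.7330

35.7330%


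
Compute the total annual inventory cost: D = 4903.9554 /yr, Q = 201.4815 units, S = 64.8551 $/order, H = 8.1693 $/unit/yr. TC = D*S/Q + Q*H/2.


Ordering cost = D*S/Q = 1578.5396
Holding cost = Q*H/2 = 822.9814
TC = 1578.5396 + 822.9814 = 2401.5210

2401.5210 $/yr


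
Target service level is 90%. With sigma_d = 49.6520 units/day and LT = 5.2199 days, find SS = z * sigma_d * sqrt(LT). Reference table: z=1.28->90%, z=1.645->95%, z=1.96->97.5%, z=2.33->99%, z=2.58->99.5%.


From the table, SL = 90% corresponds to z = 1.28
sqrt(LT) = sqrt(5.2199) = 2.2847
SS = 1.28 * 49.6520 * 2.2847 = 145.2037

145.2037 units


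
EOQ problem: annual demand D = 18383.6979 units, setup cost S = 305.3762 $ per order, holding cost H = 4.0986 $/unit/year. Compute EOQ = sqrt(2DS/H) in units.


2*D*S = 2 * 18383.6979 * 305.3762 = 11227887.6133
2*D*S/H = 2739444.5941
EOQ = sqrt(2739444.5941) = 1655.1268

1655.1268 units


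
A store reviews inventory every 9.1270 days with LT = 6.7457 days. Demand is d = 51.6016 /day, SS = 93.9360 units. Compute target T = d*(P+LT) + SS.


P + LT = 15.8727
d*(P+LT) = 51.6016 * 15.8727 = 819.0567
T = 819.0567 + 93.9360 = 912.9927

912.9927 units


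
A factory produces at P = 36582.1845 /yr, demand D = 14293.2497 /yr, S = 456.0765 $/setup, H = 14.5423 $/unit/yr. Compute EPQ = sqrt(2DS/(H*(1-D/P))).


1 - D/P = 1 - 0.3907 = 0.6093
H*(1-D/P) = 8.8604
2DS = 13037630.5936
EPQ = sqrt(1471451.3030) = 1213.0339

1213.0339 units


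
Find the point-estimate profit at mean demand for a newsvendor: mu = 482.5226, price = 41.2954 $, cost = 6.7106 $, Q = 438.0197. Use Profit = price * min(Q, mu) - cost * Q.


Sales at mu = min(438.0197, 482.5226) = 438.0197
Revenue = 41.2954 * 438.0197 = 18088.1987
Total cost = 6.7106 * 438.0197 = 2939.3750
Profit = 18088.1987 - 2939.3750 = 15148.8237

15148.8237 $


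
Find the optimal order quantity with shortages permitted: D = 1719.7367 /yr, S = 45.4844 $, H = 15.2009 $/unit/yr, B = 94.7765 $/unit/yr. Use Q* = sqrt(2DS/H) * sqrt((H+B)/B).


sqrt(2DS/H) = 101.4478
sqrt((H+B)/B) = 1.0772
Q* = 101.4478 * 1.0772 = 109.2808

109.2808 units


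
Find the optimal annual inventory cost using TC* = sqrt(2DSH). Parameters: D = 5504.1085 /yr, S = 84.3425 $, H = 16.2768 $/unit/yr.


2*D*S*H = 15112366.5553
TC* = sqrt(15112366.5553) = 3887.4627

3887.4627 $/yr


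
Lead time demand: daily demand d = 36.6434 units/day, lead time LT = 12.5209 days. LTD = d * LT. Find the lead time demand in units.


LTD = 36.6434 * 12.5209 = 458.8083

458.8083 units


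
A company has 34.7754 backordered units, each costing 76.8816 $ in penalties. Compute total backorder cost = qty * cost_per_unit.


Total = 34.7754 * 76.8816 = 2673.5884

2673.5884 $


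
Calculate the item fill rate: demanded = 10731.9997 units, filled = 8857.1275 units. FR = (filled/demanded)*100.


FR = 8857.1275 / 10731.9997 * 100 = 82.5301

82.5301%


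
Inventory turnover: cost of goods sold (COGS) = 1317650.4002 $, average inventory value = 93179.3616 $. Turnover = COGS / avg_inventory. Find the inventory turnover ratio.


Turnover = 1317650.4002 / 93179.3616 = 14.1410

14.1410


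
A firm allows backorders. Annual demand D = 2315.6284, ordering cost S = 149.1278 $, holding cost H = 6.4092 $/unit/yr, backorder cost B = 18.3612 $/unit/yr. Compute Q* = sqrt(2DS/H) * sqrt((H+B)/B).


sqrt(2DS/H) = 328.2667
sqrt((H+B)/B) = 1.1615
Q* = 328.2667 * 1.1615 = 381.2789

381.2789 units


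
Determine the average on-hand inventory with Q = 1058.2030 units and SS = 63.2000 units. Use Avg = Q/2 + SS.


Q/2 = 529.1015
Avg = 529.1015 + 63.2000 = 592.3015

592.3015 units


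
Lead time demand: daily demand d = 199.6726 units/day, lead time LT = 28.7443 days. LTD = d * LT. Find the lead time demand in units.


LTD = 199.6726 * 28.7443 = 5739.4491

5739.4491 units


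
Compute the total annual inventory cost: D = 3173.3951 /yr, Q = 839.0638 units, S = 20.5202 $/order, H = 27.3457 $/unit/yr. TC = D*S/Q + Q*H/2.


Ordering cost = D*S/Q = 77.6088
Holding cost = Q*H/2 = 11472.3935
TC = 77.6088 + 11472.3935 = 11550.0022

11550.0022 $/yr


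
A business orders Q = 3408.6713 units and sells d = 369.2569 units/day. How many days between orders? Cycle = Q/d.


Cycle = 3408.6713 / 369.2569 = 9.2312

9.2312 days


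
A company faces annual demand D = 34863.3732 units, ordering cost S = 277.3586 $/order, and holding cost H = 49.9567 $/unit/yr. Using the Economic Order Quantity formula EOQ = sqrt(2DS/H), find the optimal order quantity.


2*D*S = 2 * 34863.3732 * 277.3586 = 19339312.7641
2*D*S/H = 387121.5025
EOQ = sqrt(387121.5025) = 622.1909

622.1909 units


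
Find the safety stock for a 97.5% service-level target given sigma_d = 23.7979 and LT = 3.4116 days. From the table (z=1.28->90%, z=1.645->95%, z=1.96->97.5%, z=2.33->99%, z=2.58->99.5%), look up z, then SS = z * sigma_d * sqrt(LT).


From the table, SL = 97.5% corresponds to z = 1.96
sqrt(LT) = sqrt(3.4116) = 1.8471
SS = 1.96 * 23.7979 * 1.8471 = 86.1537

86.1537 units


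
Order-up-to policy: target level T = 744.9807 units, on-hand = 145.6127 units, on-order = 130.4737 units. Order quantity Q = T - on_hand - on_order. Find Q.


Inventory position = OH + OO = 145.6127 + 130.4737 = 276.0864
Q = 744.9807 - 276.0864 = 468.8943

468.8943 units


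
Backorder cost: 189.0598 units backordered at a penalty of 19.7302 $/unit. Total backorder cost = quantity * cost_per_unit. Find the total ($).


Total = 189.0598 * 19.7302 = 3730.1877

3730.1877 $


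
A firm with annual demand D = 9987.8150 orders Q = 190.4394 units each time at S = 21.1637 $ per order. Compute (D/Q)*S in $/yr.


Number of orders = D/Q = 52.4462
Cost = 52.4462 * 21.1637 = 1109.9548

1109.9548 $/yr


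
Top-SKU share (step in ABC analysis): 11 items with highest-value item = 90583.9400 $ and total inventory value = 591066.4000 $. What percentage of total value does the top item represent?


Top item = 90583.9400
Total = 591066.4000
Percentage = 90583.9400 / 591066.4000 * 100 = 15.3255

15.3255%


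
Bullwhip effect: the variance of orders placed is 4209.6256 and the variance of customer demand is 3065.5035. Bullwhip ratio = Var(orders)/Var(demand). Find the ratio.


BW = 4209.6256 / 3065.5035 = 1.3732

1.3732


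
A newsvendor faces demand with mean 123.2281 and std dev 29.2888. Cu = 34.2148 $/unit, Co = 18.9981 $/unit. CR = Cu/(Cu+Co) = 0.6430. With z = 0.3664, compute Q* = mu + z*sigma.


CR = Cu/(Cu+Co) = 34.2148/(34.2148+18.9981) = 0.6430
z = 0.3664
Q* = 123.2281 + 0.3664 * 29.2888 = 133.9595

133.9595 units


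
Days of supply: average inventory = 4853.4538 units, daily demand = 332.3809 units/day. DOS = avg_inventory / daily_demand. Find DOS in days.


DOS = 4853.4538 / 332.3809 = 14.6021

14.6021 days


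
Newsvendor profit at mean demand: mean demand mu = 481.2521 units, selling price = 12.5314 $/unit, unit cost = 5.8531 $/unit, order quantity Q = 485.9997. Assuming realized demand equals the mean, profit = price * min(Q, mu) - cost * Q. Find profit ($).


Sales at mu = min(485.9997, 481.2521) = 481.2521
Revenue = 12.5314 * 481.2521 = 6030.7626
Total cost = 5.8531 * 485.9997 = 2844.6048
Profit = 6030.7626 - 2844.6048 = 3186.1577

3186.1577 $


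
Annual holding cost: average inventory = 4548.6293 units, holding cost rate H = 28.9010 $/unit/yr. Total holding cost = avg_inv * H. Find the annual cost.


Cost = 4548.6293 * 28.9010 = 131459.9354

131459.9354 $/yr


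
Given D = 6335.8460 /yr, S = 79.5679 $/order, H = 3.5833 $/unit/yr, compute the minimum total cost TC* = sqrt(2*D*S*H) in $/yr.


2*D*S*H = 3612897.7781
TC* = sqrt(3612897.7781) = 1900.7624

1900.7624 $/yr


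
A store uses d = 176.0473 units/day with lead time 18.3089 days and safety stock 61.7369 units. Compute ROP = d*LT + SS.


d*LT = 176.0473 * 18.3089 = 3223.2324
ROP = 3223.2324 + 61.7369 = 3284.9693

3284.9693 units


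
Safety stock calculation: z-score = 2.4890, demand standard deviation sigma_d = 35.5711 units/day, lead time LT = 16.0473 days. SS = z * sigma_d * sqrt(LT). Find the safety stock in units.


sqrt(LT) = sqrt(16.0473) = 4.0059
SS = 2.4890 * 35.5711 * 4.0059 = 354.6690

354.6690 units


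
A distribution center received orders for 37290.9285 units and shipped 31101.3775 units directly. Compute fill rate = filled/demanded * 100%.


FR = 31101.3775 / 37290.9285 * 100 = 83.4020

83.4020%


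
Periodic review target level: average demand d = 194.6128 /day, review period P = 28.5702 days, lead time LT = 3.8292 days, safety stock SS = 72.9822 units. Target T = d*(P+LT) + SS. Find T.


P + LT = 32.3994
d*(P+LT) = 194.6128 * 32.3994 = 6305.3380
T = 6305.3380 + 72.9822 = 6378.3202

6378.3202 units


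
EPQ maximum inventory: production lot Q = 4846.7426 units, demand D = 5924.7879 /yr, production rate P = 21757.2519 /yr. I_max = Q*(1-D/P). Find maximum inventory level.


D/P = 0.2723
1 - D/P = 0.7277
I_max = 4846.7426 * 0.7277 = 3526.9104

3526.9104 units


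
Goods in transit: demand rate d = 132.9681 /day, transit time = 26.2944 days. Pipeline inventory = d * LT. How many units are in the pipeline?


Pipeline = 132.9681 * 26.2944 = 3496.3164

3496.3164 units


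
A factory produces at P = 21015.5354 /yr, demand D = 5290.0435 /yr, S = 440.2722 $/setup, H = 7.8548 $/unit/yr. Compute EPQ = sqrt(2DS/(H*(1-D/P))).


1 - D/P = 1 - 0.2517 = 0.7483
H*(1-D/P) = 5.8776
2DS = 4658118.1797
EPQ = sqrt(792522.4816) = 890.2373

890.2373 units


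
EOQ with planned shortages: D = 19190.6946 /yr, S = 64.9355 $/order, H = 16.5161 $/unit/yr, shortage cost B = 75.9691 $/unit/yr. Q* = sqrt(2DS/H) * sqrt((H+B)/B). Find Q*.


sqrt(2DS/H) = 388.4612
sqrt((H+B)/B) = 1.1034
Q* = 388.4612 * 1.1034 = 428.6130

428.6130 units


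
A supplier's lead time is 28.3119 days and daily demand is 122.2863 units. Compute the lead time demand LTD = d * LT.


LTD = 122.2863 * 28.3119 = 3462.1575

3462.1575 units


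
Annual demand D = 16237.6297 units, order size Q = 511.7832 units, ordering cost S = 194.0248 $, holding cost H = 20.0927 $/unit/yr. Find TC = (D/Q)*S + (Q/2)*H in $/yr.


Ordering cost = D*S/Q = 6155.9325
Holding cost = Q*H/2 = 5141.5532
TC = 6155.9325 + 5141.5532 = 11297.4857

11297.4857 $/yr


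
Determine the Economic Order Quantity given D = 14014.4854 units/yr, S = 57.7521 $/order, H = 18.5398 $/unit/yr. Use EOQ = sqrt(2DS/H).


2*D*S = 2 * 14014.4854 * 57.7521 = 1618731.9245
2*D*S/H = 87311.1859
EOQ = sqrt(87311.1859) = 295.4847

295.4847 units


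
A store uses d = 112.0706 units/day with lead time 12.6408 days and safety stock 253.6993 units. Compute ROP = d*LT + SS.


d*LT = 112.0706 * 12.6408 = 1416.6620
ROP = 1416.6620 + 253.6993 = 1670.3613

1670.3613 units


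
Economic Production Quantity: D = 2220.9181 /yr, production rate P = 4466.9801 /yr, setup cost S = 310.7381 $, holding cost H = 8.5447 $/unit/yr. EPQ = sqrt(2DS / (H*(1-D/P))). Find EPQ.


1 - D/P = 1 - 0.4972 = 0.5028
H*(1-D/P) = 4.2964
2DS = 1380247.7413
EPQ = sqrt(321256.9287) = 566.7953

566.7953 units


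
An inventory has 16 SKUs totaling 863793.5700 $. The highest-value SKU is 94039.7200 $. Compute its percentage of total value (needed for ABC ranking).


Top item = 94039.7200
Total = 863793.5700
Percentage = 94039.7200 / 863793.5700 * 100 = 10.8868

10.8868%


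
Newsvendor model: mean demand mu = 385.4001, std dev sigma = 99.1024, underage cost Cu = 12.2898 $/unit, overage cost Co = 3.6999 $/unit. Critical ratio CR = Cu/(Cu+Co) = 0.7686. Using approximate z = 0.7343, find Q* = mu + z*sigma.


CR = Cu/(Cu+Co) = 12.2898/(12.2898+3.6999) = 0.7686
z = 0.7343
Q* = 385.4001 + 0.7343 * 99.1024 = 458.1710

458.1710 units


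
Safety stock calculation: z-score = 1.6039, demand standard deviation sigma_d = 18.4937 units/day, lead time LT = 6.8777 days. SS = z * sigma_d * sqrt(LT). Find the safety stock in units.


sqrt(LT) = sqrt(6.8777) = 2.6225
SS = 1.6039 * 18.4937 * 2.6225 = 77.7898

77.7898 units


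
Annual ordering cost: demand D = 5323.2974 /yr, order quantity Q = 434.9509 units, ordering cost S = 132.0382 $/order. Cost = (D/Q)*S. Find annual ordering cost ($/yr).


Number of orders = D/Q = 12.2388
Cost = 12.2388 * 132.0382 = 1615.9953

1615.9953 $/yr


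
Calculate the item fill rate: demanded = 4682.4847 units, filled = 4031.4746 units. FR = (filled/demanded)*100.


FR = 4031.4746 / 4682.4847 * 100 = 86.0969

86.0969%


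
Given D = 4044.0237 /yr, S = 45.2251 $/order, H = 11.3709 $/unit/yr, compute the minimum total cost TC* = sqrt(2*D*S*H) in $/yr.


2*D*S*H = 4159279.1001
TC* = sqrt(4159279.1001) = 2039.4311

2039.4311 $/yr


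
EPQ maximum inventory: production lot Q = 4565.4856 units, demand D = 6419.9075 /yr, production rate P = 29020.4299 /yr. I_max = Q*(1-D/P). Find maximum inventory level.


D/P = 0.2212
1 - D/P = 0.7788
I_max = 4565.4856 * 0.7788 = 3555.5076

3555.5076 units


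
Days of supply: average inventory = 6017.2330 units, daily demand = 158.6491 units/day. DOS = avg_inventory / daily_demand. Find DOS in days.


DOS = 6017.2330 / 158.6491 = 37.9279

37.9279 days


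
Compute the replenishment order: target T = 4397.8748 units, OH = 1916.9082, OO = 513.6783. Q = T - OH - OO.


Inventory position = OH + OO = 1916.9082 + 513.6783 = 2430.5865
Q = 4397.8748 - 2430.5865 = 1967.2883

1967.2883 units


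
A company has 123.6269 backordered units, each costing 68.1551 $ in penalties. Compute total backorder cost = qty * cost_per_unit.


Total = 123.6269 * 68.1551 = 8425.8037

8425.8037 $


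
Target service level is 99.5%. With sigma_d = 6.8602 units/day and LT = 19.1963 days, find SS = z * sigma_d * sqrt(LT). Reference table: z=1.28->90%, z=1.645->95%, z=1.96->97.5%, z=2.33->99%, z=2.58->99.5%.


From the table, SL = 99.5% corresponds to z = 2.58
sqrt(LT) = sqrt(19.1963) = 4.3814
SS = 2.58 * 6.8602 * 4.3814 = 77.5470

77.5470 units


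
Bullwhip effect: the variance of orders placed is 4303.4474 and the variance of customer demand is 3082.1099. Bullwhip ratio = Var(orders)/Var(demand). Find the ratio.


BW = 4303.4474 / 3082.1099 = 1.3963

1.3963


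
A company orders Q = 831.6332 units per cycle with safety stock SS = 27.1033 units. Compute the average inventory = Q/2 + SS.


Q/2 = 415.8166
Avg = 415.8166 + 27.1033 = 442.9199

442.9199 units


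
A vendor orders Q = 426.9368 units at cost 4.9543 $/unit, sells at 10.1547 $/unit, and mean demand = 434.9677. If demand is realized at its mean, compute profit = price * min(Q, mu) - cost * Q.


Sales at mu = min(426.9368, 434.9677) = 426.9368
Revenue = 10.1547 * 426.9368 = 4335.4151
Total cost = 4.9543 * 426.9368 = 2115.1730
Profit = 4335.4151 - 2115.1730 = 2220.2421

2220.2421 $


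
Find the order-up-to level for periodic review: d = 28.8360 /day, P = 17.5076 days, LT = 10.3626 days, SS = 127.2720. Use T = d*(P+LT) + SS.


P + LT = 27.8702
d*(P+LT) = 28.8360 * 27.8702 = 803.6651
T = 803.6651 + 127.2720 = 930.9371

930.9371 units


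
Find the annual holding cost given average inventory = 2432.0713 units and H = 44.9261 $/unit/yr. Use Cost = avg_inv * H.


Cost = 2432.0713 * 44.9261 = 109263.4784

109263.4784 $/yr


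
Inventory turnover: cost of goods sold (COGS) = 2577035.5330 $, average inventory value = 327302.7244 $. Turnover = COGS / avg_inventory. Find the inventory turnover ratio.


Turnover = 2577035.5330 / 327302.7244 = 7.8736

7.8736


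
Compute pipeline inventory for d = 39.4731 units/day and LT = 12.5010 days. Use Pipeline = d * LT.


Pipeline = 39.4731 * 12.5010 = 493.4532

493.4532 units


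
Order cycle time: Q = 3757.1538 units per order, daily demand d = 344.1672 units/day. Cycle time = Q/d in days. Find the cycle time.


Cycle = 3757.1538 / 344.1672 = 10.9167

10.9167 days


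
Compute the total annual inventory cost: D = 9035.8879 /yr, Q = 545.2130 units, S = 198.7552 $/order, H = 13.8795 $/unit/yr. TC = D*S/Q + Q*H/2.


Ordering cost = D*S/Q = 3293.9965
Holding cost = Q*H/2 = 3783.6419
TC = 3293.9965 + 3783.6419 = 7077.6384

7077.6384 $/yr


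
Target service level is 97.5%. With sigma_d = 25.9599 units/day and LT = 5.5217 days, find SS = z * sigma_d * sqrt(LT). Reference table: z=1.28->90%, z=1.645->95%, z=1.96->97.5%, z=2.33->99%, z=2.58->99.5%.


From the table, SL = 97.5% corresponds to z = 1.96
sqrt(LT) = sqrt(5.5217) = 2.3498
SS = 1.96 * 25.9599 * 2.3498 = 119.5626

119.5626 units


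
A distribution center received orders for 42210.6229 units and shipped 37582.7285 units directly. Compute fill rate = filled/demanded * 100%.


FR = 37582.7285 / 42210.6229 * 100 = 89.0362

89.0362%


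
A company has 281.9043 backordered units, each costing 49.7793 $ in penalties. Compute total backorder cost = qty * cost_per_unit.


Total = 281.9043 * 49.7793 = 14032.9987

14032.9987 $


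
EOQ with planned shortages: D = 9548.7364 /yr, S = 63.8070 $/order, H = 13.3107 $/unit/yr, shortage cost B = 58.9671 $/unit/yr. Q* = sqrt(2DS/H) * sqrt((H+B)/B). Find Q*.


sqrt(2DS/H) = 302.5671
sqrt((H+B)/B) = 1.1071
Q* = 302.5671 * 1.1071 = 334.9803

334.9803 units


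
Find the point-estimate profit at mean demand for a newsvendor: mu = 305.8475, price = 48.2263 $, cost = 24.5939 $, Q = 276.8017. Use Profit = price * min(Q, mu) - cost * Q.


Sales at mu = min(276.8017, 305.8475) = 276.8017
Revenue = 48.2263 * 276.8017 = 13349.1218
Total cost = 24.5939 * 276.8017 = 6807.6333
Profit = 13349.1218 - 6807.6333 = 6541.4885

6541.4885 $


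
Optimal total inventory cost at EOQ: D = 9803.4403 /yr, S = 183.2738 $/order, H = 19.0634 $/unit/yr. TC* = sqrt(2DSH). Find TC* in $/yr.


2*D*S*H = 68502946.0648
TC* = sqrt(68502946.0648) = 8276.6507

8276.6507 $/yr


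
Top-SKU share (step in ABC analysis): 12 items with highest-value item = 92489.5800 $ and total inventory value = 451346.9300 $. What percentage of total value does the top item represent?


Top item = 92489.5800
Total = 451346.9300
Percentage = 92489.5800 / 451346.9300 * 100 = 20.4919

20.4919%


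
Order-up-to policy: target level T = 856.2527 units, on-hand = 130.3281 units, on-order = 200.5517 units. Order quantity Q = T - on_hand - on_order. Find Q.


Inventory position = OH + OO = 130.3281 + 200.5517 = 330.8798
Q = 856.2527 - 330.8798 = 525.3729

525.3729 units


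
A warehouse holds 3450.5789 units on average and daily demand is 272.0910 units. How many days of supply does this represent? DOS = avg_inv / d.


DOS = 3450.5789 / 272.0910 = 12.6817

12.6817 days


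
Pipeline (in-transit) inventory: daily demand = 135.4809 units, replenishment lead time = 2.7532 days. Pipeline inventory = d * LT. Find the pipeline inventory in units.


Pipeline = 135.4809 * 2.7532 = 373.0060

373.0060 units


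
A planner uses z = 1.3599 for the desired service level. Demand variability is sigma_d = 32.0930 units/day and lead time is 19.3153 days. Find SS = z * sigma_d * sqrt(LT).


sqrt(LT) = sqrt(19.3153) = 4.3949
SS = 1.3599 * 32.0930 * 4.3949 = 191.8086

191.8086 units


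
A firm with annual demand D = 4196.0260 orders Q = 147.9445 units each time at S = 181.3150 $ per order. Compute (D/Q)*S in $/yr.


Number of orders = D/Q = 28.3622
Cost = 28.3622 * 181.3150 = 5142.4856

5142.4856 $/yr


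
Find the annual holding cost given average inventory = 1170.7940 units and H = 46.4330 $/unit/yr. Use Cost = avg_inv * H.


Cost = 1170.7940 * 46.4330 = 54363.4778

54363.4778 $/yr


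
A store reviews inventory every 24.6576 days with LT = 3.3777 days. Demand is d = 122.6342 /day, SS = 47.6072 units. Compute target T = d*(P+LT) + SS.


P + LT = 28.0353
d*(P+LT) = 122.6342 * 28.0353 = 3438.0866
T = 3438.0866 + 47.6072 = 3485.6938

3485.6938 units


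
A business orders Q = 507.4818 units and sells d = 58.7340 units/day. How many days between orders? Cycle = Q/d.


Cycle = 507.4818 / 58.7340 = 8.6403

8.6403 days


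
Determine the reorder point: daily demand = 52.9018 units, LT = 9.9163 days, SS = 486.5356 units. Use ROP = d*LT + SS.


d*LT = 52.9018 * 9.9163 = 524.5901
ROP = 524.5901 + 486.5356 = 1011.1257

1011.1257 units


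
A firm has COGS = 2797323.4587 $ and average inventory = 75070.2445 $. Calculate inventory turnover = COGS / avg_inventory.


Turnover = 2797323.4587 / 75070.2445 = 37.2627

37.2627


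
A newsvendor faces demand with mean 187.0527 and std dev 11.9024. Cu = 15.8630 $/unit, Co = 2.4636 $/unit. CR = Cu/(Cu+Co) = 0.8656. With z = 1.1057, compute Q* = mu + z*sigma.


CR = Cu/(Cu+Co) = 15.8630/(15.8630+2.4636) = 0.8656
z = 1.1057
Q* = 187.0527 + 1.1057 * 11.9024 = 200.2132

200.2132 units


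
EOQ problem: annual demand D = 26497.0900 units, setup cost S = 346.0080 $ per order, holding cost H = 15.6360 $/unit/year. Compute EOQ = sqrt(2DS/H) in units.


2*D*S = 2 * 26497.0900 * 346.0080 = 18336410.2334
2*D*S/H = 1172704.6709
EOQ = sqrt(1172704.6709) = 1082.9149

1082.9149 units


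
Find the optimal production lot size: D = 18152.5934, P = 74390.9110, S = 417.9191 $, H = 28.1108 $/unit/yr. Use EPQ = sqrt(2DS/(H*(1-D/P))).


1 - D/P = 1 - 0.2440 = 0.7560
H*(1-D/P) = 21.2513
2DS = 15172630.9928
EPQ = sqrt(713962.2466) = 844.9629

844.9629 units


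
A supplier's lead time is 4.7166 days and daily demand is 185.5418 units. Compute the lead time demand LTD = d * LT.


LTD = 185.5418 * 4.7166 = 875.1265

875.1265 units


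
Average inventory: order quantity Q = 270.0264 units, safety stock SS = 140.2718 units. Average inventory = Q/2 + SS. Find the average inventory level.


Q/2 = 135.0132
Avg = 135.0132 + 140.2718 = 275.2850

275.2850 units


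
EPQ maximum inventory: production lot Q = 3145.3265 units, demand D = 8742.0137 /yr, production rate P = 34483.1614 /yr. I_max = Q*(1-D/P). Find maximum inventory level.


D/P = 0.2535
1 - D/P = 0.7465
I_max = 3145.3265 * 0.7465 = 2347.9377

2347.9377 units


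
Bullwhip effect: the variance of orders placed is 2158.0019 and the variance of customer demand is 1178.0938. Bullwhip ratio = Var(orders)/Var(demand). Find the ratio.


BW = 2158.0019 / 1178.0938 = 1.8318

1.8318


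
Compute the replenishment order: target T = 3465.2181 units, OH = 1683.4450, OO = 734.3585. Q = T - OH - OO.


Inventory position = OH + OO = 1683.4450 + 734.3585 = 2417.8035
Q = 3465.2181 - 2417.8035 = 1047.4146

1047.4146 units


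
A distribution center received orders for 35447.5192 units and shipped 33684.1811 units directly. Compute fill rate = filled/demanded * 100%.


FR = 33684.1811 / 35447.5192 * 100 = 95.0255

95.0255%


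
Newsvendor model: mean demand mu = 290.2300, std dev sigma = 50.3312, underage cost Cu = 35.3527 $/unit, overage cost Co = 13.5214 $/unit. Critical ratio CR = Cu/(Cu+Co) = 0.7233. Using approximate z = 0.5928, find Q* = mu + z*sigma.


CR = Cu/(Cu+Co) = 35.3527/(35.3527+13.5214) = 0.7233
z = 0.5928
Q* = 290.2300 + 0.5928 * 50.3312 = 320.0663

320.0663 units


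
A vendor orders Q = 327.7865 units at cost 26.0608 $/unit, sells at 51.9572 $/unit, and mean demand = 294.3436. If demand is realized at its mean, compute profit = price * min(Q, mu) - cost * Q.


Sales at mu = min(327.7865, 294.3436) = 294.3436
Revenue = 51.9572 * 294.3436 = 15293.2693
Total cost = 26.0608 * 327.7865 = 8542.3784
Profit = 15293.2693 - 8542.3784 = 6750.8909

6750.8909 $


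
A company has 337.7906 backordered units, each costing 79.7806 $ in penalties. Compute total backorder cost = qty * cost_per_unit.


Total = 337.7906 * 79.7806 = 26949.1367

26949.1367 $


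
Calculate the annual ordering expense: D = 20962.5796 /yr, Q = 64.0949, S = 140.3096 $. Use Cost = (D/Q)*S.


Number of orders = D/Q = 327.0553
Cost = 327.0553 * 140.3096 = 45889.0046

45889.0046 $/yr


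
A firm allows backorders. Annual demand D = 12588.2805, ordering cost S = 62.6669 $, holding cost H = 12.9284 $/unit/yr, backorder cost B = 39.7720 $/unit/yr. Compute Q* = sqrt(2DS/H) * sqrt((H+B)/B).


sqrt(2DS/H) = 349.3373
sqrt((H+B)/B) = 1.1511
Q* = 349.3373 * 1.1511 = 402.1269

402.1269 units
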